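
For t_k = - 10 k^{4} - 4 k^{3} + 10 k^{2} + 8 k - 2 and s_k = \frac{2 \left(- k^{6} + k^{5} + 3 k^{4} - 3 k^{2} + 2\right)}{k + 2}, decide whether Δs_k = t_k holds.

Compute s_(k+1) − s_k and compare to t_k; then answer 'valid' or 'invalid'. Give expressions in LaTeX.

Invalid: residual \frac{2 \left(4 k^{5} + 14 k^{4} - 15 k^{2} - 9 k + 4\right)}{k^{2} + 5 k + 6} ≠ 0.

s_(k+1) = 2*(-(k + 1)**6 + (k + 1)**5 + 3*(k + 1)**4 - 3*(k + 1)**2 + 2)/(k + 3)
s_(k+1) − s_k = 2*(-5*k**6 - 23*k**5 - 21*k**4 + 17*k**3 + 34*k**2 + 10*k - 2)/(k**2 + 5*k + 6)
(s_(k+1) − s_k) − t_k = 2*(4*k**5 + 14*k**4 - 15*k**2 - 9*k + 4)/(k**2 + 5*k + 6)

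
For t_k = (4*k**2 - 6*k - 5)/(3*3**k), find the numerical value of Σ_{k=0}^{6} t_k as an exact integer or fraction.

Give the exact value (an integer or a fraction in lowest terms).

Σ = -4463/2187

t_(k+1)/t_k = (4*k**2 + 2*k - 7)/(3*(4*k**2 - 6*k - 5)).
Take A(k)=1/3, B(k)=1, C(k)=k**2 - 3*k/2 - 5/4.
Set up (1/3)·f(k+1) − (1)·f(k) − (k**2 - 3*k/2 - 5/4) = 0.
deg f ≤ 2 (via 0,0,2).
Solving with deg f ≤ 2: f(k) = -3*(2*k**2 - k - 2)/4.
R(k) = B(k−1)·f(k)/C(k) = -3*(2*k**2 - k - 2)/(4*k**2 - 6*k - 5); s_k = R·t_k = (-2*k**2 + k + 2)/3**k.
Check: Δs_k = (4*k**2 - 6*k - 5)/(3*3**k). ✓
Telescoping: Σ = s_(7) − s_(0) = -89/2187 − (2) = -4463/2187.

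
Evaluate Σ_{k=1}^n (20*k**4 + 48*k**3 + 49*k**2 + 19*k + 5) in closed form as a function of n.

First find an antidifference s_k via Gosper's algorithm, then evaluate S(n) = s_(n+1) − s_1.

S(n) = n*(4*n**4 + 22*n**3 + 47*n**2 + 46*n + 22)

Compute t_(k+1)/t_k: get (20*k**4 + 128*k**3 + 313*k**2 + 341*k + 141)/(20*k**4 + 48*k**3 + 49*k**2 + 19*k + 5).
Factor: A=1; B=1; C=k**4 + 12*k**3/5 + 49*k**2/20 + 19*k/20 + 1/4.
Key eq: (1)·f(k+1) = (1)·f(k) + (k**4 + 12*k**3/5 + 49*k**2/20 + 19*k/20 + 1/4).
Degrees (0,0,4) ⇒ d ≤ 5.
Solving with deg f ≤ 5: f(k) = k*(4*k**4 + 2*k**3 - k**2 - 3*k + 3)/20.
Then R = B(k−1)f/C = k*(4*k**4 + 2*k**3 - k**2 - 3*k + 3)/(20*k**4 + 48*k**3 + 49*k**2 + 19*k + 5), so s_k = R(k)·t_k = k*(4*k**4 + 2*k**3 - k**2 - 3*k + 3).
Check: Δs_k = 20*k**4 + 48*k**3 + 49*k**2 + 19*k + 5. ✓
Σ_(k=1)^n t_k = s_(n+1) − s_(1) = (4*n**5 + 22*n**4 + 47*n**3 + 46*n**2 + 22*n + 5) − (5), i.e. n*(4*n**4 + 22*n**3 + 47*n**2 + 46*n + 22).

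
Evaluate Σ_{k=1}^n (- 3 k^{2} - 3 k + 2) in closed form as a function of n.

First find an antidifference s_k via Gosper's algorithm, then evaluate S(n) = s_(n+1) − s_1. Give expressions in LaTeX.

Step 1: r(k) = (3*k**2 + 9*k + 4)/(3*k**2 + 3*k - 2).
Normal form (A,B,C) = (1, 1, k**2 + k - 2/3).
Need (1)·f(k+1) − (1)·f(k) = k**2 + k - 2/3.
deg f ≤ 3 (via 0,0,2).
A polynomial solution: f(k) = k*(k**2 - 3)/3.
So s_k = (B(k−1)f/C)·t_k = (k*(k**2 - 3)/(3*k**2 + 3*k - 2))·t_k = k*(3 - k**2).
Δs = -3*k**2 - 3*k + 2, as required.
s_(n+1) = -n**3 - 3*n**2 + 2 and s_(1) = 2, so S(n) = n**2*(-n - 3).

S(n) = n^{2} \left(- n - 3\right)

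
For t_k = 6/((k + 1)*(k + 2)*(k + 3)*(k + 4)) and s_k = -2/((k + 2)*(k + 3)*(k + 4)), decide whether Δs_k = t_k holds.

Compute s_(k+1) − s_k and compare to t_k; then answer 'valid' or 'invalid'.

Invalid: residual -24/(k**5 + 15*k**4 + 85*k**3 + 225*k**2 + 274*k + 120) ≠ 0.

s_(k+1) = -2/((k + 3)*(k + 4)*(k + 5))
s_(k+1) − s_k = 6/((k + 2)*(k + 3)*(k + 4)*(k + 5))
(s_(k+1) − s_k) − t_k = -24/((k + 1)*(k + 2)*(k + 3)*(k + 4)*(k + 5))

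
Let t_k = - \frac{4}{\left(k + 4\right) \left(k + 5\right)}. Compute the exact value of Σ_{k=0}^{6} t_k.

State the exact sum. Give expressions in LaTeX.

Σ = -7/11

r(k) = (k + 4)/(k + 6) after simplifying.
Normal form (A,B,C) = (k + 4, k + 6, 1).
f must satisfy (k + 4)·f(k+1) − (k + 5)·f(k) = 1.
deg f ≤ 1 (via 1,1,0).
Coefficient equations give f(k) = k/4.
Get s_k = R·t_k = -k/(k + 4) with R(k) = B(k−1)f(k)/C(k) = k*(k + 5)/4.
s_(k+1) − s_k = -4/(k**2 + 9*k + 20) = t_k.
Σ_(k=0)^(6) t_k = s_(7) − s_(0) = -7/11 − (0) = -7/11.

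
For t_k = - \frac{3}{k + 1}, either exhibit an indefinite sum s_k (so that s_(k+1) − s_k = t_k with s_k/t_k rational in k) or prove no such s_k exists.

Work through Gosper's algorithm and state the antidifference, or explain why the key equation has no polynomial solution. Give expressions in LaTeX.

no hypergeometric antidifference exists

Ratio r(k) = (k + 1)/(k + 2).
Normal form (A,B,C) = (k + 1, k + 2, 1).
f must satisfy (k + 1)·f(k+1) − (k + 1)·f(k) = 1.
From deg A=1, deg B=1, deg C=0: d=0.
f = c0 ⇒ A·f(k+1) − B(k−1)·f(k) − C = -1. The system {-1 = 0} is inconsistent; no antidifference.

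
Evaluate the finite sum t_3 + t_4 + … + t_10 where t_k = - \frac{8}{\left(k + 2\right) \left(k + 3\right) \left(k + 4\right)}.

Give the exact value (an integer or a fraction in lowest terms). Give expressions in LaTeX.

r(k) = (k + 2)/(k + 5) after simplifying.
Factor: A=k + 2; B=k + 5; C=1.
Solve (k + 2)·f(k+1) − (k + 4)·f(k) = 1.
Bound: deg f ≤ 2.
A polynomial solution: f(k) = k*(k + 5)/12.
R(k) = B(k−1)·f(k)/C(k) = k*(k + 4)*(k + 5)/12; s_k = R·t_k = 2*k*(-k - 5)/(3*(k + 2)*(k + 3)).
Verify: -8/(k**3 + 9*k**2 + 26*k + 24) matches t_k.
Sum = s_(11) − s_(3); s_(11) = -176/273, s_(3) = -8/15 ⇒ -152/1365.

Σ = -152/1365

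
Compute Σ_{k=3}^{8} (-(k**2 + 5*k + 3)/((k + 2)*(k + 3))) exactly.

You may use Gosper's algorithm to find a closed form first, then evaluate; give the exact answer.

Step 1: r(k) = (k + 2)*(5*k + (k + 1)**2 + 8)/((k + 4)*(k**2 + 5*k + 3)).
A = k + 2, B = k + 4, C = k**2 + 5*k + 3.
Set up (k + 2)·f(k+1) − (k + 3)·f(k) − (k**2 + 5*k + 3) = 0.
From deg A=1, deg B=1, deg C=2: d=2.
Coefficient equations give f(k) = k*(2*k + 1)/2.
Certificate R = B(k−1)f/C = k*(k + 3)*(2*k + 1)/(2*(k**2 + 5*k + 3)) gives s_k = k*(-2*k - 1)/(2*(k + 2)).
Verify: (-k**2 - 5*k - 3)/(k**2 + 5*k + 6) matches t_k.
Telescoping: Σ = s_(9) − s_(3) = -171/22 − (-21/10) = -312/55.

Σ = -312/55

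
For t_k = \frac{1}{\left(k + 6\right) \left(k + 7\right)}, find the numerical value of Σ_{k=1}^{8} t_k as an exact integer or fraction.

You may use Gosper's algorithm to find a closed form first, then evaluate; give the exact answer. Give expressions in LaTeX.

The ratio is (k + 6)/(k + 8).
Normal form (A,B,C) = (k + 6, k + 8, 1).
Need (k + 6)·f(k+1) − (k + 7)·f(k) = 1.
Degrees (1,1,0) ⇒ d ≤ 1.
Solving with deg f ≤ 1: f(k) = k/6.
Get s_k = R·t_k = k/(6*(k + 6)) with R(k) = B(k−1)f(k)/C(k) = k*(k + 7)/6.
s_(k+1) − s_k = 1/(k**2 + 13*k + 42) = t_k.
Telescoping: Σ = s_(9) − s_(1) = 1/10 − (1/42) = 8/105.

Σ = 8/105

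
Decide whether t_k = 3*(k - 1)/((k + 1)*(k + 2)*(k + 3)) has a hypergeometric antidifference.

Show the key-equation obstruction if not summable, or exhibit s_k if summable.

Ratio r(k) = k*(k + 1)/((k - 1)*(k + 4)).
So A=k + 1 and B=k + 4, with C=k - 1.
Set up (k + 1)·f(k+1) − (k + 3)·f(k) − (k - 1) = 0.
Bound: deg f ≤ 2.
Match coefficients ⇒ f(k) = -k.
Get s_k = R·t_k = -3*k/((k + 1)*(k + 2)) with R(k) = B(k−1)f(k)/C(k) = -k*(k + 3)/(k - 1).
Check: Δs_k = 3*(k - 1)/(k**3 + 6*k**2 + 11*k + 6). ✓

Yes. s_k = -3*k/((k + 1)*(k + 2)).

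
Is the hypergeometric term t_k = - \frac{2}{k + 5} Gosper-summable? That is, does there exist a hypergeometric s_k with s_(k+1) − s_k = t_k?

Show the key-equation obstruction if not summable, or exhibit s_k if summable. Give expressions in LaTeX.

The ratio is (k + 5)/(k + 6).
Take A(k)=k + 5, B(k)=k + 6, C(k)=1.
Set up (k + 5)·f(k+1) − (k + 5)·f(k) − (1) = 0.
Degrees (1,1,0) ⇒ d ≤ 0.
Generic f = c0 gives residual -1; -1 = 0 cannot hold, so t_k is not Gosper-summable.

No; the coefficient equations for f are inconsistent.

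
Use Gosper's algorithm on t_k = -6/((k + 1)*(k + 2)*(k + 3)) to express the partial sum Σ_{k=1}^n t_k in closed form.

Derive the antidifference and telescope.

r(k) = (k + 1)/(k + 4) after simplifying.
Take A(k)=k + 1, B(k)=k + 4, C(k)=1.
Solve (k + 1)·f(k+1) − (k + 3)·f(k) = 1.
Bound: deg f ≤ 2.
Match coefficients ⇒ f(k) = k*(k + 3)/4.
Get s_k = R·t_k = 3*k*(-k - 3)/(2*(k + 1)*(k + 2)) with R(k) = B(k−1)f(k)/C(k) = k*(k + 3)**2/4.
Check: Δs_k = -6/(k**3 + 6*k**2 + 11*k + 6). ✓
Σ_(k=1)^n t_k = s_(n+1) − s_(1) = (3*(-n**2 - 5*n - 4)/(2*(n**2 + 5*n + 6))) − (-1), i.e. n*(-n - 5)/(2*(n**2 + 5*n + 6)).

S(n) = n*(-n - 5)/(2*(n**2 + 5*n + 6))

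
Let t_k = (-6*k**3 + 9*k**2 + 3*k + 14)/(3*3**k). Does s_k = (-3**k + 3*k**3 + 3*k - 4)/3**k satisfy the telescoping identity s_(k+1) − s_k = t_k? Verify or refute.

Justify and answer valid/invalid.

Valid: the claim telescopes to t_k.

s_(k+1) = (-3*3**k + 3*k + 3*(k + 1)**3 - 1)/(3*3**k)
s_(k+1) − s_k = (-6*k**3 + 9*k**2 + 3*k + 14)/(3*3**k)
(s_(k+1) − s_k) − t_k = 0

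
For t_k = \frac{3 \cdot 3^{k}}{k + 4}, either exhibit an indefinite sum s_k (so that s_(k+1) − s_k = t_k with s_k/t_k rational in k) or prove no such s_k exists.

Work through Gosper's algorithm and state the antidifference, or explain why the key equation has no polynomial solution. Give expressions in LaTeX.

t_(k+1)/t_k = 3*(k + 4)/(k + 5).
Gosper form: A/B · C(k+1)/C(k) with A=3*k + 12, B=k + 5, C=1.
Need (3*k + 12)·f(k+1) − (k + 4)·f(k) = 1.
Degrees (1,1,0) ⇒ d ≤ -1.
deg f ≤ -1 is impossible — no certificate.

no hypergeometric antidifference exists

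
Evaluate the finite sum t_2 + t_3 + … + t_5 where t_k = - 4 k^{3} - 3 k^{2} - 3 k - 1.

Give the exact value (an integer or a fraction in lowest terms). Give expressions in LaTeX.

Σ = -1104

Compute t_(k+1)/t_k: get (4*k**3 + 15*k**2 + 21*k + 11)/(4*k**3 + 3*k**2 + 3*k + 1).
Take A(k)=1, B(k)=1, C(k)=k**3 + 3*k**2/4 + 3*k/4 + 1/4.
Solve (1)·f(k+1) − (1)·f(k) = k**3 + 3*k**2/4 + 3*k/4 + 1/4.
d = 4 from the (0,0,3) case.
Coefficient equations give f(k) = k**2*(k**2 - k + 1)/4.
R(k) = B(k−1)·f(k)/C(k) = k**2*(k**2 - k + 1)/(4*k**3 + 3*k**2 + 3*k + 1); s_k = R·t_k = k**2*(-k**2 + k - 1).
Check: Δs_k = -4*k**3 - 3*k**2 - 3*k - 1. ✓
Σ_(k=2)^(5) t_k = s_(6) − s_(2) = -1116 − (-12) = -1104.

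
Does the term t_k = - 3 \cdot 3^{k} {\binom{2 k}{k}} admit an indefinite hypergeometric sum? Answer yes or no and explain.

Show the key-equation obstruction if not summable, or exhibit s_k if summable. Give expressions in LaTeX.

Compute t_(k+1)/t_k: get 6*(2*k + 1)/(k + 1).
Normal form (A,B,C) = (12*k + 6, k + 1, 1).
Key eq: (12*k + 6)·f(k+1) = (k)·f(k) + (1).
Degrees (1,1,0) ⇒ d ≤ -1.
d = -1 < 0 ⇒ no nonzero polynomial f; not summable.

No; the degree bound rules out any f.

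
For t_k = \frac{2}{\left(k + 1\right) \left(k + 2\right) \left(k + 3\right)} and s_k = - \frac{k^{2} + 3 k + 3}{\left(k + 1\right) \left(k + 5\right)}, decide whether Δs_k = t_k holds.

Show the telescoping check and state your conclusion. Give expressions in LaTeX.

s_(k+1) = (-3*k - (k + 1)**2 - 6)/((k + 2)*(k + 6))
s_(k+1) − s_k = (-3*k**2 - 7*k + 1)/(k**4 + 14*k**3 + 65*k**2 + 112*k + 60)
(s_(k+1) − s_k) − t_k = 3*(-k**3 - 6*k**2 - 14*k - 19)/(k**5 + 17*k**4 + 107*k**3 + 307*k**2 + 396*k + 180)

Invalid: residual \frac{3 \left(- k^{3} - 6 k^{2} - 14 k - 19\right)}{k^{5} + 17 k^{4} + 107 k^{3} + 307 k^{2} + 396 k + 180} ≠ 0.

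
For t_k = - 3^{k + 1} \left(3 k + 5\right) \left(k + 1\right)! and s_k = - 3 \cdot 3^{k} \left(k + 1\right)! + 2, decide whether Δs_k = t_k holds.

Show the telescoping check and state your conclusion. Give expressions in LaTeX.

s_(k+1) = -3*3**(k + 1)*factorial(k + 2) + 2
s_(k+1) − s_k = -3**(k + 1)*(3*k + 5)*factorial(k + 1)
(s_(k+1) − s_k) − t_k = 0

Valid — Δs_k = t_k.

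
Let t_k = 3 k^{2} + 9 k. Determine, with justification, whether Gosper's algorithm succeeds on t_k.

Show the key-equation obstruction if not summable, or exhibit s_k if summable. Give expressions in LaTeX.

Ratio r(k) = (k**2 + 5*k + 4)/(k*(k + 3)).
Normal form (A,B,C) = (1, 1, k**2 + 3*k).
Need (1)·f(k+1) − (1)·f(k) = k**2 + 3*k.
Degrees (0,0,2) ⇒ d ≤ 3.
A polynomial solution: f(k) = k*(k - 1)*(k + 4)/3.
R(k) = B(k−1)·f(k)/C(k) = (k - 1)*(k + 4)/(3*(k + 3)); s_k = R·t_k = k*(k**2 + 3*k - 4).
Δs = 3*k*(k + 3), as required.

Yes. s_k = k \left(k^{2} + 3 k - 4\right).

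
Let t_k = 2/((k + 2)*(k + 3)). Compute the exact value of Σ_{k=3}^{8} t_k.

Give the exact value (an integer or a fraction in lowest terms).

t_(k+1)/t_k = (k + 2)/(k + 4).
Normal form (A,B,C) = (k + 2, k + 4, 1).
f must satisfy (k + 2)·f(k+1) − (k + 3)·f(k) = 1.
From deg A=1, deg B=1, deg C=0: d=1.
Solving with deg f ≤ 1: f(k) = k/2.
Then R = B(k−1)f/C = k*(k + 3)/2, so s_k = R(k)·t_k = k/(k + 2).
Δs = 2/(k**2 + 5*k + 6), as required.
Evaluate s at k=9 and k=3: 9/11 and 3/5; difference 12/55.

Σ = 12/55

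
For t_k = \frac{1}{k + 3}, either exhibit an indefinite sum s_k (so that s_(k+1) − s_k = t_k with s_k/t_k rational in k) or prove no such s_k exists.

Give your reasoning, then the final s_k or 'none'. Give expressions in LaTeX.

Step 1: r(k) = (k + 3)/(k + 4).
A = k + 3, B = k + 4, C = 1.
Set up (k + 3)·f(k+1) − (k + 3)·f(k) − (1) = 0.
Bound: deg f ≤ 0.
Write f(k) = c0. Then LHS − RHS = -1, requiring -1 = 0: contradictory. No certificate.

none — t_k is not Gosper-summable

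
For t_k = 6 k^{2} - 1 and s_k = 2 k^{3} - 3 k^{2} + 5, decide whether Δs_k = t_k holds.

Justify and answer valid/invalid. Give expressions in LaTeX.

Valid — Δs_k = t_k.

s_(k+1) = 2*k**3 + 3*k**2 + 4
s_(k+1) − s_k = 6*k**2 - 1
(s_(k+1) − s_k) − t_k = 0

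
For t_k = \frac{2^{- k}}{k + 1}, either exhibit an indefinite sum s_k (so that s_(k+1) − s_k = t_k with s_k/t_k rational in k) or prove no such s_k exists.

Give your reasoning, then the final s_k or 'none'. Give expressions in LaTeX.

Ratio r(k) = (k + 1)/(2*(k + 2)).
Normal form (A,B,C) = (k/2 + 1/2, k + 2, 1).
Set up (k/2 + 1/2)·f(k+1) − (k + 1)·f(k) − (1) = 0.
d = -1 from the (1,1,0) case.
Bound -1 < 0, so the key equation has no polynomial solution.

none (Gosper's algorithm certifies no s_k)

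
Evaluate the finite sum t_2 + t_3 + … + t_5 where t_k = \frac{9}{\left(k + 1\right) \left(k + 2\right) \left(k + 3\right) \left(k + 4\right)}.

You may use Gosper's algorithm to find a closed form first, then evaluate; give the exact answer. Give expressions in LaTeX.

The ratio is (k + 1)/(k + 5).
Take A(k)=k + 1, B(k)=k + 5, C(k)=1.
Solve (k + 1)·f(k+1) − (k + 4)·f(k) = 1.
Degrees (1,1,0) ⇒ d ≤ 3.
Match coefficients ⇒ f(k) = k*(k**2 + 6*k + 11)/18.
Certificate R = B(k−1)f/C = k*(k + 4)*(k**2 + 6*k + 11)/18 gives s_k = k*(k**2 + 6*k + 11)/(2*(k + 1)*(k + 2)*(k + 3)).
s_(k+1) − s_k = 9/(k**4 + 10*k**3 + 35*k**2 + 50*k + 24) = t_k.
Telescoping: Σ = s_(6) − s_(2) = 83/168 − (9/20) = 37/840.

Σ = 37/840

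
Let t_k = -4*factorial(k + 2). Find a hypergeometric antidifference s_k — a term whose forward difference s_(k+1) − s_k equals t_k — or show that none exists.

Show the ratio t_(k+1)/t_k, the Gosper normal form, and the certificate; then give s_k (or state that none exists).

none (Gosper's algorithm certifies no s_k)

Compute t_(k+1)/t_k: get k + 3.
Factor: A=k + 3; B=1; C=1.
Set up (k + 3)·f(k+1) − (1)·f(k) − (1) = 0.
Bound: deg f ≤ -1.
deg f ≤ -1 is impossible — no certificate.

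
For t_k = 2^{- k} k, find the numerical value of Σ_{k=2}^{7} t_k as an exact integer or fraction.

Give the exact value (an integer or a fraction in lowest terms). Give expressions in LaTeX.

Σ = 183/128

t_(k+1)/t_k = (k + 1)/(2*k).
So A=1/2 and B=1, with C=k.
Set up (1/2)·f(k+1) − (1)·f(k) − (k) = 0.
Bound: deg f ≤ 1.
Solve for f: f(k) = -2*(k + 1) (degree 1 ≤ 1).
Certificate R = B(k−1)f/C = -2*(k + 1)/k gives s_k = 2**(1 - k)*(-k - 1).
Check: Δs_k = k/2**k. ✓
Σ_(k=2)^(7) t_k = s_(8) − s_(2) = -9/128 − (-3/2) = 183/128.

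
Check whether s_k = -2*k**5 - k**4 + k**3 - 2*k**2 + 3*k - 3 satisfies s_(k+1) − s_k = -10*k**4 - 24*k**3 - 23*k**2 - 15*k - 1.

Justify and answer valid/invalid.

s_(k+1) = 3*k - 2*(k + 1)**5 - (k + 1)**4 + (k + 1)**3 - 2*(k + 1)**2
s_(k+1) − s_k = -10*k**4 - 24*k**3 - 23*k**2 - 15*k - 1
(s_(k+1) − s_k) − t_k = 0

Valid: the claim telescopes to t_k.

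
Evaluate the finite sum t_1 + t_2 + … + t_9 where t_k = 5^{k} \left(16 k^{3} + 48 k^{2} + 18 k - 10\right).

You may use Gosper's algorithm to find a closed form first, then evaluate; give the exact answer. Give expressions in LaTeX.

Σ = 35839843760

Ratio r(k) = 5*(8*k**3 + 48*k**2 + 81*k + 36)/(8*k**3 + 24*k**2 + 9*k - 5).
Gosper form: A/B · C(k+1)/C(k) with A=5, B=1, C=k**3 + 3*k**2 + 9*k/8 - 5/8.
Solve (5)·f(k+1) − (1)·f(k) = k**3 + 3*k**2 + 9*k/8 - 5/8.
Bound: deg f ≤ 3.
Coefficient equations give f(k) = k*(4*k**2 - 3*k - 3)/16.
R(k) = B(k−1)·f(k)/C(k) = k*(4*k**2 - 3*k - 3)/(2*(8*k**3 + 24*k**2 + 9*k - 5)); s_k = R·t_k = 5**k*k*(4*k**2 - 3*k - 3).
Verify: 5**k*(16*k**3 + 48*k**2 + 18*k - 10) matches t_k.
Sum = s_(10) − s_(1); s_(10) = 35839843750, s_(1) = -10 ⇒ 35839843760.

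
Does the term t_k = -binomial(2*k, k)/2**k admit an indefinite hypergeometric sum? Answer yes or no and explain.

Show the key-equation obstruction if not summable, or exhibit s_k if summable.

No — negative degree bound, so no certificate f.

Ratio r(k) = (2*k + 1)/(k + 1).
A = 2*k + 1, B = k + 1, C = 1.
Need (2*k + 1)·f(k+1) − (k)·f(k) = 1.
deg f ≤ -1 (via 1,1,0).
d = -1 < 0 ⇒ no nonzero polynomial f; not summable.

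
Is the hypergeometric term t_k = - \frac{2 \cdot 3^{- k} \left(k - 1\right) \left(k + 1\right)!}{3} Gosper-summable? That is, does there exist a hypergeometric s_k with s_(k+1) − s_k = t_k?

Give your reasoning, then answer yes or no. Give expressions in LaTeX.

t_(k+1)/t_k = k*(k + 2)/(3*(k - 1)).
A = k/3 + 2/3, B = 1, C = k - 1.
Solve (k/3 + 2/3)·f(k+1) − (1)·f(k) = k - 1.
From deg A=1, deg B=0, deg C=1: d=0.
Solving with deg f ≤ 0: f(k) = 3.
So s_k = (B(k−1)f/C)·t_k = (3/(k - 1))·t_k = -2*factorial(k + 1)/3**k.
Verify: -2*(k - 1)*factorial(k + 1)/(3*3**k) matches t_k.

Yes. s_k = - 2 \cdot 3^{- k} \left(k + 1\right)!.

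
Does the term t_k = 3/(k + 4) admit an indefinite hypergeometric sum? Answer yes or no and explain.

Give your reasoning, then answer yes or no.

No. Not Gosper-summable.

Step 1: r(k) = (k + 4)/(k + 5).
Take A(k)=k + 4, B(k)=k + 5, C(k)=1.
Set up (k + 4)·f(k+1) − (k + 4)·f(k) − (1) = 0.
d = 0 from the (1,1,0) case.
Write f(k) = c0. Then LHS − RHS = -1, requiring -1 = 0: contradictory. No certificate.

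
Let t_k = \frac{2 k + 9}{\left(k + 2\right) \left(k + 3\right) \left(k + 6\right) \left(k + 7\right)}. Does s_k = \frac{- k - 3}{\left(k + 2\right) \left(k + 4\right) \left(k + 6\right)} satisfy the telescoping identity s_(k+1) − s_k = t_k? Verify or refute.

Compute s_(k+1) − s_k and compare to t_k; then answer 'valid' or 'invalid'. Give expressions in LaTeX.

s_(k+1) = (-k - 4)/((k + 3)*(k + 5)*(k + 7))
s_(k+1) − s_k = (-(k + 2)*(k + 4)**2*(k + 6) + (k + 3)**2*(k + 5)*(k + 7))/((k + 2)*(k + 3)*(k + 4)*(k + 5)*(k + 6)*(k + 7))
(s_(k+1) − s_k) − t_k = 3*(-k**2 - 9*k - 19)/(k**6 + 27*k**5 + 295*k**4 + 1665*k**3 + 5104*k**2 + 8028*k + 5040)

Invalid: residual \frac{3 \left(- k^{2} - 9 k - 19\right)}{k^{6} + 27 k^{5} + 295 k^{4} + 1665 k^{3} + 5104 k^{2} + 8028 k + 5040} ≠ 0.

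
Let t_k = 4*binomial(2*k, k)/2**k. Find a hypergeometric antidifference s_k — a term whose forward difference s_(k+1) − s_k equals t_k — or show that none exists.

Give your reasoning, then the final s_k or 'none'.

t_(k+1)/t_k = (2*k + 1)/(k + 1).
So A=2*k + 1 and B=k + 1, with C=1.
Key eq: (2*k + 1)·f(k+1) = (k)·f(k) + (1).
From deg A=1, deg B=1, deg C=0: d=-1.
Negative degree bound (-1): no f exists, t_k not Gosper-summable.

no hypergeometric antidifference exists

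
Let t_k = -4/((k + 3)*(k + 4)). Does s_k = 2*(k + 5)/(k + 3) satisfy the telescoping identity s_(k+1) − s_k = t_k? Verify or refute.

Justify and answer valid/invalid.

s_(k+1) = 2*(k + 6)/(k + 4)
s_(k+1) − s_k = -4/(k**2 + 7*k + 12)
(s_(k+1) − s_k) − t_k = 0

valid; difference matches t_k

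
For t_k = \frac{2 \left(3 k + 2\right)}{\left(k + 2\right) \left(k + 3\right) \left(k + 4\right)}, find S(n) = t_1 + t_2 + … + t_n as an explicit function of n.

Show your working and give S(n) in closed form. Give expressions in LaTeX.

Step 1: r(k) = (k + 2)*(3*k + 5)/((k + 5)*(3*k + 2)).
Factor: A=k + 2; B=k + 5; C=k + 2/3.
f must satisfy (k + 2)·f(k+1) − (k + 4)·f(k) = k + 2/3.
Bound: deg f ≤ 2.
Solving with deg f ≤ 2: f(k) = k*(2*k + 1)/9.
So s_k = (B(k−1)f/C)·t_k = (k*(k + 4)*(2*k + 1)/(3*(3*k + 2)))·t_k = 2*k*(2*k + 1)/(3*(k + 2)*(k + 3)).
Δs = 2*(3*k + 2)/(k**3 + 9*k**2 + 26*k + 24), as required.
Telescope: S(n) = s_(n+1) − s_(1) = 2*(2*n**2 + 5*n + 3)/(3*(n**2 + 7*n + 12)) − (1/6) = n*(7*n + 13)/(6*(n**2 + 7*n + 12)).

S(n) = \frac{n \left(7 n + 13\right)}{6 \left(n^{2} + 7 n + 12\right)}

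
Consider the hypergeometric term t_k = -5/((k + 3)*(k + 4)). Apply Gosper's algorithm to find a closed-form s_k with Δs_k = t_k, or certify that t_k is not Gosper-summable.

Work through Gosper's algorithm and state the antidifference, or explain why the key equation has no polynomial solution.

s_k = -5*k/(3*k + 9)

Step 1: r(k) = (k + 3)/(k + 5).
Take A(k)=k + 3, B(k)=k + 5, C(k)=1.
f must satisfy (k + 3)·f(k+1) − (k + 4)·f(k) = 1.
Degrees (1,1,0) ⇒ d ≤ 1.
Solve for f: f(k) = k/3 (degree 1 ≤ 1).
So s_k = (B(k−1)f/C)·t_k = (k*(k + 4)/3)·t_k = -5*k/(3*k + 9).
Δs = -5/(k**2 + 7*k + 12), as required.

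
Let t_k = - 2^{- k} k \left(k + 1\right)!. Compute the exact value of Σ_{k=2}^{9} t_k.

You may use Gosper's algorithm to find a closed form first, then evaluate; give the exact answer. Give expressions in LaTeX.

Σ = -155919/2

t_(k+1)/t_k = (k + 1)*(k + 2)/(2*k).
Normal form (A,B,C) = (k/2 + 1, 1, k).
Need (k/2 + 1)·f(k+1) − (1)·f(k) = k.
d = 0 from the (1,0,1) case.
Solving with deg f ≤ 0: f(k) = 2.
Then R = B(k−1)f/C = 2/k, so s_k = R(k)·t_k = -2**(1 - k)*factorial(k + 1).
Check: Δs_k = -k*factorial(k + 1)/2**k. ✓
Evaluate s at k=10 and k=2: -155925/2 and -3; difference -155919/2.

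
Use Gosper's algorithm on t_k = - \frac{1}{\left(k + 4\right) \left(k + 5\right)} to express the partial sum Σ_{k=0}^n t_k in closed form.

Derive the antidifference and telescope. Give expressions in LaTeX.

S(n) = \frac{- n - 1}{4 \left(n + 5\right)}

Ratio r(k) = (k + 4)/(k + 6).
Gosper form: A/B · C(k+1)/C(k) with A=k + 4, B=k + 6, C=1.
Key eq: (k + 4)·f(k+1) = (k + 5)·f(k) + (1).
deg f ≤ 1 (via 1,1,0).
Coefficient equations give f(k) = k/4.
Then R = B(k−1)f/C = k*(k + 5)/4, so s_k = R(k)·t_k = -k/(4*k + 16).
Check: Δs_k = -1/(k**2 + 9*k + 20). ✓
Σ_(k=0)^n t_k = s_(n+1) − s_(0) = ((-n - 1)/(4*(n + 5))) − (0), i.e. (-n - 1)/(4*(n + 5)).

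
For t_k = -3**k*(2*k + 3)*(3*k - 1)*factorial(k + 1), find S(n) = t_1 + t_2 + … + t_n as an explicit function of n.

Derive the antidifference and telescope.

S(n) = -6*3**n*n*factorial(n + 2) + 3*3**n*factorial(n + 2) - 6

The ratio is 3*(k + 2)*(2*k + 5)*(3*k + 2)/((2*k + 3)*(3*k - 1)).
Normal form (A,B,C) = (3*k + 6, 1, k**2 + 7*k/6 - 1/2).
Key eq: (3*k + 6)·f(k+1) = (1)·f(k) + (k**2 + 7*k/6 - 1/2).
deg f ≤ 1 (via 1,0,2).
Match coefficients ⇒ f(k) = (2*k - 3)/6.
Then R = B(k−1)f/C = (2*k - 3)/((2*k + 3)*(3*k - 1)), so s_k = R(k)·t_k = -3**k*(2*k - 3)*factorial(k + 1).
Δs = -3**k*(2*k + 3)*(3*k - 1)*factorial(k + 1), as required.
Telescope: S(n) = s_(n+1) − s_(1) = -3**(n + 1)*(2*n - 1)*factorial(n + 2) − (6) = -6*3**n*n*factorial(n + 2) + 3*3**n*factorial(n + 2) - 6.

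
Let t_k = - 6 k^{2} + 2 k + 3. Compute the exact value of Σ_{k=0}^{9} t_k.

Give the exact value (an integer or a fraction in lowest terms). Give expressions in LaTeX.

Σ = -1590

Ratio r(k) = (6*k**2 + 10*k + 1)/(6*k**2 - 2*k - 3).
Factor: A=1; B=1; C=k**2 - k/3 - 1/2.
Key eq: (1)·f(k+1) = (1)·f(k) + (k**2 - k/3 - 1/2).
deg f ≤ 3 (via 0,0,2).
A polynomial solution: f(k) = k*(2*k**2 - 4*k - 1)/6.
Then R = B(k−1)f/C = k*(2*k**2 - 4*k - 1)/(6*k**2 - 2*k - 3), so s_k = R(k)·t_k = k*(-2*k**2 + 4*k + 1).
Check: Δs_k = -6*k**2 + 2*k + 3. ✓
Σ_(k=0)^(9) t_k = s_(10) − s_(0) = -1590 − (0) = -1590.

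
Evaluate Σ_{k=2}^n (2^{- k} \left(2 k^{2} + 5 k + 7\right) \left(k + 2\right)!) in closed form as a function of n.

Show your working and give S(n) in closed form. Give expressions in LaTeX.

S(n) = -60 + 2 \cdot 2^{- n} n \left(n + 3\right)! + 3 \cdot 2^{- n} \left(n + 3\right)!

t_(k+1)/t_k = (k + 3)*(5*k + 2*(k + 1)**2 + 12)/(2*(2*k**2 + 5*k + 7)).
A = k/2 + 3/2, B = 1, C = k**2 + 5*k/2 + 7/2.
Key eq: (k/2 + 3/2)·f(k+1) = (1)·f(k) + (k**2 + 5*k/2 + 7/2).
From deg A=1, deg B=0, deg C=2: d=1.
Coefficient equations give f(k) = 2*k + 1.
Certificate R = B(k−1)f/C = 2*(2*k + 1)/(2*k**2 + 5*k + 7) gives s_k = 2**(1 - k)*(2*k + 1)*factorial(k + 2).
Check: Δs_k = (2*k**2 + 5*k + 7)*factorial(k + 2)/2**k. ✓
Σ_(k=2)^n t_k = s_(n+1) − s_(2) = ((2*n + 3)*factorial(n + 3)/2**n) − (60), i.e. -60 + 2*n*factorial(n + 3)/2**n + 3*factorial(n + 3)/2**n.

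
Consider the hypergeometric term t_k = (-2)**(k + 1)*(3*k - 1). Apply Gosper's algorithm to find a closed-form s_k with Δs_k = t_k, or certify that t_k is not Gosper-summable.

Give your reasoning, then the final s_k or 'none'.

s_k = (-2)**(k + 1)*(1 - k)

The ratio is 2*(-3*k - 2)/(3*k - 1).
A = -2, B = 1, C = k - 1/3.
Solve (-2)·f(k+1) − (1)·f(k) = k - 1/3.
From deg A=0, deg B=0, deg C=1: d=1.
Match coefficients ⇒ f(k) = -(k - 1)/3.
So s_k = (B(k−1)f/C)·t_k = (-(k - 1)/(3*k - 1))·t_k = (-2)**(k + 1)*(1 - k).
Verify: (-2)**(k + 1)*(3*k - 1) matches t_k.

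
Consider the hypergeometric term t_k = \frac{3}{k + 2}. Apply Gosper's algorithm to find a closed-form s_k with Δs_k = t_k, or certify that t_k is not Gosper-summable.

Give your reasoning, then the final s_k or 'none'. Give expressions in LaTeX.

no hypergeometric antidifference exists

Step 1: r(k) = (k + 2)/(k + 3).
Normal form (A,B,C) = (k + 2, k + 3, 1).
f must satisfy (k + 2)·f(k+1) − (k + 2)·f(k) = 1.
From deg A=1, deg B=1, deg C=0: d=0.
Generic f = c0 gives residual -1; -1 = 0 cannot hold, so t_k is not Gosper-summable.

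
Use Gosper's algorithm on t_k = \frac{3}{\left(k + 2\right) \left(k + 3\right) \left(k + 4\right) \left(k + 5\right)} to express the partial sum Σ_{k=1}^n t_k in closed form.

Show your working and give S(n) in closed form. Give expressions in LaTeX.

The ratio is (k + 2)/(k + 6).
Take A(k)=k + 2, B(k)=k + 6, C(k)=1.
Need (k + 2)·f(k+1) − (k + 5)·f(k) = 1.
deg f ≤ 3 (via 1,1,0).
Match coefficients ⇒ f(k) = k*(k**2 + 9*k + 26)/72.
R(k) = B(k−1)·f(k)/C(k) = k*(k + 5)*(k**2 + 9*k + 26)/72; s_k = R·t_k = k*(k**2 + 9*k + 26)/(24*(k + 2)*(k + 3)*(k + 4)).
Verify: 3/(k**4 + 14*k**3 + 71*k**2 + 154*k + 120) matches t_k.
Σ_(k=1)^n t_k = s_(n+1) − s_(1) = ((n**3 + 12*n**2 + 47*n + 36)/(24*(n**3 + 12*n**2 + 47*n + 60))) − (1/40), i.e. n*(n**2 + 12*n + 47)/(60*(n**3 + 12*n**2 + 47*n + 60)).

S(n) = \frac{n \left(n^{2} + 12 n + 47\right)}{60 \left(n^{3} + 12 n^{2} + 47 n + 60\right)}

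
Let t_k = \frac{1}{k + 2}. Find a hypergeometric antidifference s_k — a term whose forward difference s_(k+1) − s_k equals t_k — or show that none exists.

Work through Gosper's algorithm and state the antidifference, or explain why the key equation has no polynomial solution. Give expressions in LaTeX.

none — t_k is not Gosper-summable

Compute t_(k+1)/t_k: get (k + 2)/(k + 3).
A = k + 2, B = k + 3, C = 1.
Solve (k + 2)·f(k+1) − (k + 2)·f(k) = 1.
From deg A=1, deg B=1, deg C=0: d=0.
Put f(k) = c0: A·f(k+1) − B(k−1)·f(k) − C = -1; need -1 = 0 — inconsistent ⇒ no f, not summable.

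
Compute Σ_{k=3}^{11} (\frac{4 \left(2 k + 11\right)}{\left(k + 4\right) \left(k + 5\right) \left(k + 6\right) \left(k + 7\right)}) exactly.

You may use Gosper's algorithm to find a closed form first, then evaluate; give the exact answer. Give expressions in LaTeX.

r(k) = (k + 4)*(2*k + 13)/((k + 8)*(2*k + 11)) after simplifying.
Take A(k)=k + 4, B(k)=k + 8, C(k)=k + 11/2.
f must satisfy (k + 4)·f(k+1) − (k + 7)·f(k) = k + 11/2.
d = 3 from the (1,1,1) case.
A polynomial solution: f(k) = k*(k + 5)*(k + 10)/48.
R(k) = B(k−1)·f(k)/C(k) = k*(k + 5)*(k + 7)*(k + 10)/(24*(2*k + 11)); s_k = R·t_k = k*(k + 10)/(6*(k**2 + 10*k + 24)).
Check: Δs_k = 4*(2*k + 11)/(k**4 + 22*k**3 + 179*k**2 + 638*k + 840). ✓
Evaluate s at k=12 and k=3: 11/72 and 13/126; difference 25/504.

Σ = 25/504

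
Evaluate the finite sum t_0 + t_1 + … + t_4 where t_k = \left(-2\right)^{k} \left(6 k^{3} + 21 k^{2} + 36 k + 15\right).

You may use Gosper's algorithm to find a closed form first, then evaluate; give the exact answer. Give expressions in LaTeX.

Σ = 11007

r(k) = 2*(-2*k**3 - 13*k**2 - 32*k - 26)/(2*k**3 + 7*k**2 + 12*k + 5) after simplifying.
Normal form (A,B,C) = (-2, 1, k**3 + 7*k**2/2 + 6*k + 5/2).
f must satisfy (-2)·f(k+1) − (1)·f(k) = k**3 + 7*k**2/2 + 6*k + 5/2.
From deg A=0, deg B=0, deg C=3: d=3.
A polynomial solution: f(k) = -(2*k**3 + 3*k**2 + 4*k - 1)/6.
Get s_k = R·t_k = (-2)**k*(-2*k**3 - 3*k**2 - 4*k + 1) with R(k) = B(k−1)f(k)/C(k) = -(2*k**3 + 3*k**2 + 4*k - 1)/(3*(2*k**3 + 7*k**2 + 12*k + 5)).
Verify: (-2)**k*(6*k**3 + 21*k**2 + 36*k + 15) matches t_k.
Telescoping: Σ = s_(5) − s_(0) = 11008 − (1) = 11007.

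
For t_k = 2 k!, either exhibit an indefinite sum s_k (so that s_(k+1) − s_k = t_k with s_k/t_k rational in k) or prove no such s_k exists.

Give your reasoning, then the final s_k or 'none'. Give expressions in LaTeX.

none (Gosper's algorithm certifies no s_k)

t_(k+1)/t_k = k + 1.
A = k + 1, B = 1, C = 1.
Need (k + 1)·f(k+1) − (1)·f(k) = 1.
d = -1 from the (1,0,0) case.
d = -1 < 0 ⇒ no nonzero polynomial f; not summable.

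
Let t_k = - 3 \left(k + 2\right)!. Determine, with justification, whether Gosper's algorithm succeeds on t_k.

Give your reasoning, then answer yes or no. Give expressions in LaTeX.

Compute t_(k+1)/t_k: get k + 3.
Gosper form: A/B · C(k+1)/C(k) with A=k + 3, B=1, C=1.
f must satisfy (k + 3)·f(k+1) − (1)·f(k) = 1.
d = -1 from the (1,0,0) case.
Negative degree bound (-1): no f exists, t_k not Gosper-summable.

No — t_k has no hypergeometric antidifference.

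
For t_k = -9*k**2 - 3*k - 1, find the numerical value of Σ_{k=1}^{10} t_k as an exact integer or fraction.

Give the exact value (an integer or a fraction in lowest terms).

Σ = -3640

r(k) = (9*k**2 + 21*k + 13)/(9*k**2 + 3*k + 1) after simplifying.
Factor: A=1; B=1; C=k**2 + k/3 + 1/9.
Set up (1)·f(k+1) − (1)·f(k) − (k**2 + k/3 + 1/9) = 0.
Degrees (0,0,2) ⇒ d ≤ 3.
A polynomial solution: f(k) = k*(3*k**2 - 3*k + 1)/9.
So s_k = (B(k−1)f/C)·t_k = (k*(3*k**2 - 3*k + 1)/(9*k**2 + 3*k + 1))·t_k = k*(-3*k**2 + 3*k - 1).
s_(k+1) − s_k = -9*k**2 - 3*k - 1 = t_k.
Sum = s_(11) − s_(1); s_(11) = -3641, s_(1) = -1 ⇒ -3640.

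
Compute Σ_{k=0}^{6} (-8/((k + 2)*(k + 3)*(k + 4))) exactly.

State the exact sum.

Σ = -28/45

Compute t_(k+1)/t_k: get (k + 2)/(k + 5).
So A=k + 2 and B=k + 5, with C=1.
Key eq: (k + 2)·f(k+1) = (k + 4)·f(k) + (1).
From deg A=1, deg B=1, deg C=0: d=2.
Solving with deg f ≤ 2: f(k) = k*(k + 5)/12.
Get s_k = R·t_k = 2*k*(-k - 5)/(3*(k + 2)*(k + 3)) with R(k) = B(k−1)f(k)/C(k) = k*(k + 4)*(k + 5)/12.
Δs = -8/(k**3 + 9*k**2 + 26*k + 24), as required.
Σ_(k=0)^(6) t_k = s_(7) − s_(0) = -28/45 − (0) = -28/45.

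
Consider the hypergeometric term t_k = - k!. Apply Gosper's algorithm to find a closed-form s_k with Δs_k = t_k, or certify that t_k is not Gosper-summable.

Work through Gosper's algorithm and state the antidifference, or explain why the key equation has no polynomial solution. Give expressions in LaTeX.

Compute t_(k+1)/t_k: get k + 1.
Take A(k)=k + 1, B(k)=1, C(k)=1.
f must satisfy (k + 1)·f(k+1) − (1)·f(k) = 1.
deg f ≤ -1 (via 1,0,0).
deg f ≤ -1 is impossible — no certificate.

not Gosper-summable; s_k does not exist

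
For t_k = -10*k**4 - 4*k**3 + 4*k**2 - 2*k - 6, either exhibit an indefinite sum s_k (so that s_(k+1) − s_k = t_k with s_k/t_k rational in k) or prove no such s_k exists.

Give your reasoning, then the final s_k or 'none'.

s_k = 2*k*(-k**4 + 2*k**3 - 2*k - 2)

Ratio r(k) = (5*k**4 + 22*k**3 + 34*k**2 + 23*k + 9)/(5*k**4 + 2*k**3 - 2*k**2 + k + 3).
Take A(k)=1, B(k)=1, C(k)=k**4 + 2*k**3/5 - 2*k**2/5 + k/5 + 3/5.
Set up (1)·f(k+1) − (1)·f(k) − (k**4 + 2*k**3/5 - 2*k**2/5 + k/5 + 3/5) = 0.
d = 5 from the (0,0,4) case.
Match coefficients ⇒ f(k) = k*(k**4 - 2*k**3 + 2*k + 2)/5.
Then R = B(k−1)f/C = k*(k**4 - 2*k**3 + 2*k + 2)/(5*k**4 + 2*k**3 - 2*k**2 + k + 3), so s_k = R(k)·t_k = 2*k*(-k**4 + 2*k**3 - 2*k - 2).
Δs = -10*k**4 - 4*k**3 + 4*k**2 - 2*k - 6, as required.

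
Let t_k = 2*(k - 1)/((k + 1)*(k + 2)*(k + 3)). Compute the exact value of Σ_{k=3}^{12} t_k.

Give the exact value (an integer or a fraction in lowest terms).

Σ = 37/210

r(k) = k*(k + 1)/((k - 1)*(k + 4)) after simplifying.
Normal form (A,B,C) = (k + 1, k + 4, k - 1).
Need (k + 1)·f(k+1) − (k + 3)·f(k) = k - 1.
From deg A=1, deg B=1, deg C=1: d=2.
Solve for f: f(k) = -k (degree 1 ≤ 2).
So s_k = (B(k−1)f/C)·t_k = (-k*(k + 3)/(k - 1))·t_k = -2*k/((k + 1)*(k + 2)).
s_(k+1) − s_k = 2*(k - 1)/(k**3 + 6*k**2 + 11*k + 6) = t_k.
Σ_(k=3)^(12) t_k = s_(13) − s_(3) = -13/105 − (-3/10) = 37/210.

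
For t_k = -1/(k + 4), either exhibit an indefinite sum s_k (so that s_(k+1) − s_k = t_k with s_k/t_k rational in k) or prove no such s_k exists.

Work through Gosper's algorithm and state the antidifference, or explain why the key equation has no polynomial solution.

t_(k+1)/t_k = (k + 4)/(k + 5).
A = k + 4, B = k + 5, C = 1.
Need (k + 4)·f(k+1) − (k + 4)·f(k) = 1.
Degrees (1,1,0) ⇒ d ≤ 0.
f = c0 ⇒ A·f(k+1) − B(k−1)·f(k) − C = -1. The system {-1 = 0} is inconsistent; no antidifference.

none (Gosper's algorithm certifies no s_k)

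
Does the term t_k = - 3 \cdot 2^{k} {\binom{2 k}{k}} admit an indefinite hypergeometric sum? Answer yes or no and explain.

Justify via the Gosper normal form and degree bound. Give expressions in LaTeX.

r(k) = 4*(2*k + 1)/(k + 1) after simplifying.
A = 8*k + 4, B = k + 1, C = 1.
Key eq: (8*k + 4)·f(k+1) = (k)·f(k) + (1).
Degrees (1,1,0) ⇒ d ≤ -1.
d = -1 < 0 ⇒ no nonzero polynomial f; not summable.

No; the degree bound rules out any f.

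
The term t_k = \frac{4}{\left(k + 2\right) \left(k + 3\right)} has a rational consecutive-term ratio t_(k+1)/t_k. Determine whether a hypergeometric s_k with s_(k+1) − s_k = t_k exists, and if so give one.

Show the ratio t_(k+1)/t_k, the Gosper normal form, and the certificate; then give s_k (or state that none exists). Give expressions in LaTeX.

t_(k+1)/t_k = (k + 2)/(k + 4).
Normal form (A,B,C) = (k + 2, k + 4, 1).
f must satisfy (k + 2)·f(k+1) − (k + 3)·f(k) = 1.
Degrees (1,1,0) ⇒ d ≤ 1.
Match coefficients ⇒ f(k) = k/2.
Get s_k = R·t_k = 2*k/(k + 2) with R(k) = B(k−1)f(k)/C(k) = k*(k + 3)/2.
s_(k+1) − s_k = 4/(k**2 + 5*k + 6) = t_k.

s_k = \frac{2 k}{k + 2}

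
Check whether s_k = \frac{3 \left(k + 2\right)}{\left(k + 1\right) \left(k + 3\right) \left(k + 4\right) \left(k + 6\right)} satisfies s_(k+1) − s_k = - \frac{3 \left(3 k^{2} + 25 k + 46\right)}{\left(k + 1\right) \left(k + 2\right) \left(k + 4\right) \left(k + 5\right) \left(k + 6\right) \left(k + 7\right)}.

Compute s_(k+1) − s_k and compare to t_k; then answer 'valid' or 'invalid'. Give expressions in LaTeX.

Invalid: residual \frac{12 \left(k^{2} + 8 k + 13\right)}{k^{7} + 28 k^{6} + 322 k^{5} + 1960 k^{4} + 6769 k^{3} + 13132 k^{2} + 13068 k + 5040} ≠ 0.

s_(k+1) = 3*(k + 3)/((k + 2)*(k + 4)*(k + 5)*(k + 7))
s_(k+1) − s_k = 3*(-3*k**3 - 30*k**2 - 89*k - 86)/(k**7 + 28*k**6 + 322*k**5 + 1960*k**4 + 6769*k**3 + 13132*k**2 + 13068*k + 5040)
(s_(k+1) − s_k) − t_k = 12*(k**2 + 8*k + 13)/(k**7 + 28*k**6 + 322*k**5 + 1960*k**4 + 6769*k**3 + 13132*k**2 + 13068*k + 5040)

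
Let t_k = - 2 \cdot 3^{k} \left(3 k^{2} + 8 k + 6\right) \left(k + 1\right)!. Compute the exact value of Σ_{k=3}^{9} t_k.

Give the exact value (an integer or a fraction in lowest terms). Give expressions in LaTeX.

Σ = -47140942460112

Ratio r(k) = 3*(3*k**3 + 20*k**2 + 45*k + 34)/(3*k**2 + 8*k + 6).
So A=3*k + 6 and B=1, with C=k**2 + 8*k/3 + 2.
Key eq: (3*k + 6)·f(k+1) = (1)·f(k) + (k**2 + 8*k/3 + 2).
Degrees (1,0,2) ⇒ d ≤ 1.
Coefficient equations give f(k) = k/3.
So s_k = (B(k−1)f/C)·t_k = (k/(3*k**2 + 8*k + 6))·t_k = -2*3**k*k*factorial(k + 1).
Δs = -2*3**k*(3*k**2 + 8*k + 6)*factorial(k + 1), as required.
Sum = s_(10) − s_(3); s_(10) = -47140942464000, s_(3) = -3888 ⇒ -47140942460112.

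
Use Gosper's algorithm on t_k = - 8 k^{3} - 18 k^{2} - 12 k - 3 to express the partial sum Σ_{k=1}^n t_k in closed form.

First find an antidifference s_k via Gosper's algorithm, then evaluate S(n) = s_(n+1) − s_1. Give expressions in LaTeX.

r(k) = (8*k**3 + 42*k**2 + 72*k + 41)/(8*k**3 + 18*k**2 + 12*k + 3) after simplifying.
Factor: A=1; B=1; C=k**3 + 9*k**2/4 + 3*k/2 + 3/8.
Key eq: (1)·f(k+1) = (1)·f(k) + (k**3 + 9*k**2/4 + 3*k/2 + 3/8).
deg f ≤ 4 (via 0,0,3).
Coefficient equations give f(k) = k**2*(2*k**2 + 2*k - 1)/8.
So s_k = (B(k−1)f/C)·t_k = (k**2*(2*k**2 + 2*k - 1)/(8*k**3 + 18*k**2 + 12*k + 3))·t_k = k**2*(-2*k**2 - 2*k + 1).
Check: Δs_k = -8*k**3 - 18*k**2 - 12*k - 3. ✓
s_(n+1) = -2*n**4 - 10*n**3 - 17*n**2 - 12*n - 3 and s_(1) = -3, so S(n) = n*(-2*n**3 - 10*n**2 - 17*n - 12).

S(n) = n \left(- 2 n^{3} - 10 n^{2} - 17 n - 12\right)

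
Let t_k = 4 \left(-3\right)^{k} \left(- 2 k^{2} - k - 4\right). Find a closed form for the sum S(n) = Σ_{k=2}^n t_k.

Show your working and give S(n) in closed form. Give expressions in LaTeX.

S(n) = - 6 \left(-3\right)^{n} n^{2} - 6 \left(-3\right)^{n} n - 12 \left(-3\right)^{n} - 72

Compute t_(k+1)/t_k: get 3*(-2*k**2 - 5*k - 7)/(2*k**2 + k + 4).
So A=-3 and B=1, with C=k**2 + k/2 + 2.
Key eq: (-3)·f(k+1) = (1)·f(k) + (k**2 + k/2 + 2).
deg f ≤ 2 (via 0,0,2).
Coefficient equations give f(k) = -(k**2 - k + 2)/4.
R(k) = B(k−1)·f(k)/C(k) = -(k**2 - k + 2)/(2*(2*k**2 + k + 4)); s_k = R·t_k = 2*(-3)**k*(k**2 - k + 2).
Check: Δs_k = 4*(-3)**k*(-2*k**2 - k - 4). ✓
Telescope: S(n) = s_(n+1) − s_(2) = 6*(-3)**n*(-n**2 - n - 2) − (72) = -6*(-3)**n*n**2 - 6*(-3)**n*n - 12*(-3)**n - 72.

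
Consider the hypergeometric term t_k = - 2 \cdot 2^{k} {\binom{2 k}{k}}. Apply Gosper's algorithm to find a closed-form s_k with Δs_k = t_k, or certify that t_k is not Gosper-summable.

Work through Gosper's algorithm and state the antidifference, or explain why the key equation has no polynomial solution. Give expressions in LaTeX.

The ratio is 4*(2*k + 1)/(k + 1).
Factor: A=8*k + 4; B=k + 1; C=1.
Need (8*k + 4)·f(k+1) − (k)·f(k) = 1.
d = -1 from the (1,1,0) case.
Bound -1 < 0, so the key equation has no polynomial solution.

no hypergeometric antidifference exists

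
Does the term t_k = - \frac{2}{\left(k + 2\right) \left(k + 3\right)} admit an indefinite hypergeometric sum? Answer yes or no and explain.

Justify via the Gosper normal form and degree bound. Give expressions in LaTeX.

Compute t_(k+1)/t_k: get (k + 2)/(k + 4).
Normal form (A,B,C) = (k + 2, k + 4, 1).
Solve (k + 2)·f(k+1) − (k + 3)·f(k) = 1.
d = 1 from the (1,1,0) case.
A polynomial solution: f(k) = k/2.
R(k) = B(k−1)·f(k)/C(k) = k*(k + 3)/2; s_k = R·t_k = -k/(k + 2).
s_(k+1) − s_k = -2/(k**2 + 5*k + 6) = t_k.

Yes. s_k = - \frac{k}{k + 2}.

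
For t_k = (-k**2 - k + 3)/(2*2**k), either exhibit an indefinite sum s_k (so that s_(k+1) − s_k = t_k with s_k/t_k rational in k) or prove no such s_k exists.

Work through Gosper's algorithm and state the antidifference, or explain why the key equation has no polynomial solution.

r(k) = (k + (k + 1)**2 - 2)/(2*(k**2 + k - 3)) after simplifying.
Factor: A=1/2; B=1; C=k**2 + k - 3.
f must satisfy (1/2)·f(k+1) − (1)·f(k) = k**2 + k - 3.
Degrees (0,0,2) ⇒ d ≤ 2.
Coefficient equations give f(k) = -2*(k**2 + 3*k + 1).
Then R = B(k−1)f/C = -2*(k**2 + 3*k + 1)/(k**2 + k - 3), so s_k = R(k)·t_k = (k**2 + 3*k + 1)/2**k.
Verify: (-k**2 - k + 3)/(2*2**k) matches t_k.

s_k = (k**2 + 3*k + 1)/2**k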